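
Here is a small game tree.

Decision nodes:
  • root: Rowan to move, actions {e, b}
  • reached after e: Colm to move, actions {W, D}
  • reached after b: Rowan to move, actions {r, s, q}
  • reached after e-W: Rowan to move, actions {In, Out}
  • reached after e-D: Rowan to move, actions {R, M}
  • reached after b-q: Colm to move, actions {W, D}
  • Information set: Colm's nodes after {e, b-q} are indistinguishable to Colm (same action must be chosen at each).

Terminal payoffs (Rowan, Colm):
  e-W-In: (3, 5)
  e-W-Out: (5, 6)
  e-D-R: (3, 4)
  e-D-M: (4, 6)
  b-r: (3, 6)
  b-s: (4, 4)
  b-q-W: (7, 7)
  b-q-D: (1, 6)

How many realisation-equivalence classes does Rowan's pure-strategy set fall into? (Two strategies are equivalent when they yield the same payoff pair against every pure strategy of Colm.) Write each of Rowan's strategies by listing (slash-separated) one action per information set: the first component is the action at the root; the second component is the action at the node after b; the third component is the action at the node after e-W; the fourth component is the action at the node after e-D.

Rowan has 24 pure strategies: e/r/In/R, e/r/In/M, e/r/Out/R, e/r/Out/M, e/s/In/R, e/s/In/M, e/s/Out/R, e/s/Out/M, e/q/In/R, e/q/In/M, e/q/Out/R, e/q/Out/M, b/r/In/R, b/r/In/M, b/r/Out/R, b/r/Out/M, b/s/In/R, b/s/In/M, b/s/Out/R, b/s/Out/M, b/q/In/R, b/q/In/M, b/q/Out/R, b/q/Out/M. Columns: W, D.
{e/r/In/R, e/s/In/R, e/q/In/R} → row (3,5) (3,4)
{e/r/In/M, e/s/In/M, e/q/In/M} → row (3,5) (4,6)
{e/r/Out/R, e/s/Out/R, e/q/Out/R} → row (5,6) (3,4)
{e/r/Out/M, e/s/Out/M, e/q/Out/M} → row (5,6) (4,6)
{b/r/In/R, b/r/In/M, b/r/Out/R, b/r/Out/M} → row (3,6) (3,6)
{b/s/In/R, b/s/In/M, b/s/Out/R, b/s/Out/M} → row (4,4) (4,4)
{b/q/In/R, b/q/In/M, b/q/Out/R, b/q/Out/M} → row (7,7) (1,6)
That's 7 distinct rows out of 24 strategies.

7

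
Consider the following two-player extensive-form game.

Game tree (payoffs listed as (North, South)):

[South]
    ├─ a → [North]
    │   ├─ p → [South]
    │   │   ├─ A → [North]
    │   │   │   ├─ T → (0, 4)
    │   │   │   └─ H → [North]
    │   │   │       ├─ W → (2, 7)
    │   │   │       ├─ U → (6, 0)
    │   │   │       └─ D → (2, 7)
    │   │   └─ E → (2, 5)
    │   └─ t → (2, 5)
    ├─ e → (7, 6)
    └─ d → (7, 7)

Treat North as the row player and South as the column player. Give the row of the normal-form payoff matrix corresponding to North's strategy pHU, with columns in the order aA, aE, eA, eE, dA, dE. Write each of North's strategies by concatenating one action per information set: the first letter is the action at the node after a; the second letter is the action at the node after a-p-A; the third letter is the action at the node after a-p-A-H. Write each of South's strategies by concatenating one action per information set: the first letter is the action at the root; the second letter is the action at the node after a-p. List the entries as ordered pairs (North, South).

(6,0) (2,5) (7,6) (7,6) (7,7) (7,7)

vs aA: South plays a → North plays p at [a] → South plays A at [a-p] → North plays H at [a-p-A] → North plays U at [a-p-A-H] → (6, 0)
vs aE: South plays a → North plays p at [a] → South plays E at [a-p] → (2, 5)
vs eA: South plays e → (7, 6)
vs eE: South plays e → (7, 6)
vs dA: South plays d → (7, 7)
vs dE: South plays d → (7, 7)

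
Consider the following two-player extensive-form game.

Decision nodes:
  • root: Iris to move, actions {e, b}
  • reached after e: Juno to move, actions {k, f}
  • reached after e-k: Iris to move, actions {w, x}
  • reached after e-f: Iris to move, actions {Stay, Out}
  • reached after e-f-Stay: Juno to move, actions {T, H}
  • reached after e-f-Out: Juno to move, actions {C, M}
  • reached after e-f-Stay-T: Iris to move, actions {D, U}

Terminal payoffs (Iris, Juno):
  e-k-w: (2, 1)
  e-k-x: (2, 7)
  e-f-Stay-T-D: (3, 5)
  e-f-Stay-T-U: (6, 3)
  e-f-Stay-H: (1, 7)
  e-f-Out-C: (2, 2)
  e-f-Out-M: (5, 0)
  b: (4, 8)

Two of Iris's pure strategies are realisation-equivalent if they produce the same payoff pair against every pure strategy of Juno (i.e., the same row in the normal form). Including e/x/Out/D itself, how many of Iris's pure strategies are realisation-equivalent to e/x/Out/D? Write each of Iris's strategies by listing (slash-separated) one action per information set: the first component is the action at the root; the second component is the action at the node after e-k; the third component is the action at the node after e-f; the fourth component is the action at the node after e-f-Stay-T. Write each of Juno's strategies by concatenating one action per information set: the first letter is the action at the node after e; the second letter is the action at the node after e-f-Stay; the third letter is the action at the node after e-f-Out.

Row for e/x/Out/D (columns kTC, kTM, kHC, kHM, fTC, fTM, fHC, fHM): (2,7) (2,7) (2,7) (2,7) (2,2) (5,0) (2,2) (5,0).
Under e/x/Out/D, Iris's choice at the node after e-f-Stay-T can never be reached regardless of what Juno does, so varying those choices leaves every outcome unchanged.
Holding the reachable choices fixed and varying the unreachable one freely already gives 2 equivalent strategies.
No other strategy reproduces this row, so those 2 are the full class: e/x/Out/D, e/x/Out/U.

2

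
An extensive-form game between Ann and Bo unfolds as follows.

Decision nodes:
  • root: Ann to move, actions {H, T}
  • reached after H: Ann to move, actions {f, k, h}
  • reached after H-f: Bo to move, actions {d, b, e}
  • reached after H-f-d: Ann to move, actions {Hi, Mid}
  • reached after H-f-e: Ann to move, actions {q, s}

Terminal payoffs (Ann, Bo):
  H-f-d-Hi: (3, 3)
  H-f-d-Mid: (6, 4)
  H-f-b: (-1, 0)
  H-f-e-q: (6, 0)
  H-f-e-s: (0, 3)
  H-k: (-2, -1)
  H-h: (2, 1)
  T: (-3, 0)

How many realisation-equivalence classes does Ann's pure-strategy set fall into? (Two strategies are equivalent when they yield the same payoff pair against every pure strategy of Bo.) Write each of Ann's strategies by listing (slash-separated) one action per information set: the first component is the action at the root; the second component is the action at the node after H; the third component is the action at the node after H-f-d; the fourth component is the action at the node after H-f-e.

Ann has 24 pure strategies: H/f/Hi/q, H/f/Hi/s, H/f/Mid/q, H/f/Mid/s, H/k/Hi/q, H/k/Hi/s, H/k/Mid/q, H/k/Mid/s, H/h/Hi/q, H/h/Hi/s, H/h/Mid/q, H/h/Mid/s, T/f/Hi/q, T/f/Hi/s, T/f/Mid/q, T/f/Mid/s, T/k/Hi/q, T/k/Hi/s, T/k/Mid/q, T/k/Mid/s, T/h/Hi/q, T/h/Hi/s, T/h/Mid/q, T/h/Mid/s. Columns: d, b, e.
{H/f/Hi/q} → row (3,3) (-1,0) (6,0)
{H/f/Hi/s} → row (3,3) (-1,0) (0,3)
{H/f/Mid/q} → row (6,4) (-1,0) (6,0)
{H/f/Mid/s} → row (6,4) (-1,0) (0,3)
{H/k/Hi/q, H/k/Hi/s, H/k/Mid/q, H/k/Mid/s} → row (-2,-1) (-2,-1) (-2,-1)
{H/h/Hi/q, H/h/Hi/s, H/h/Mid/q, H/h/Mid/s} → row (2,1) (2,1) (2,1)
{T/f/Hi/q, T/f/Hi/s, T/f/Mid/q, T/f/Mid/s, T/k/Hi/q, T/k/Hi/s, T/k/Mid/q, T/k/Mid/s, T/h/Hi/q, T/h/Hi/s, T/h/Mid/q, T/h/Mid/s} → row (-3,0) (-3,0) (-3,0)
That's 7 distinct rows out of 24 strategies.

7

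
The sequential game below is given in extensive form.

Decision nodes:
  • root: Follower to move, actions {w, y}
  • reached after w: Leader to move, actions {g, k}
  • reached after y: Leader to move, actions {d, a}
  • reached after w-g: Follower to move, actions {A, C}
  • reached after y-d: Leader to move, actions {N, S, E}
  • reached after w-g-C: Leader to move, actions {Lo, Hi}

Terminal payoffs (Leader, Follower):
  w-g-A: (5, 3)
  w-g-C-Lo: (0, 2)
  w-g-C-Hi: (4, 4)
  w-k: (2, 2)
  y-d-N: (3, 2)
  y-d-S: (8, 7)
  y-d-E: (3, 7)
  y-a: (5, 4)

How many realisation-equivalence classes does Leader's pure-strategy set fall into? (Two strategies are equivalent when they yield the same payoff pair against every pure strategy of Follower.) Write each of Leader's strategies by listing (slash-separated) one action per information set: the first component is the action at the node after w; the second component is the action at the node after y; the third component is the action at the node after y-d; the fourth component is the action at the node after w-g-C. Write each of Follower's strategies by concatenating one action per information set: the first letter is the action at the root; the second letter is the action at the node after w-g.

Leader has 24 pure strategies: g/d/N/Lo, g/d/N/Hi, g/d/S/Lo, g/d/S/Hi, g/d/E/Lo, g/d/E/Hi, g/a/N/Lo, g/a/N/Hi, g/a/S/Lo, g/a/S/Hi, g/a/E/Lo, g/a/E/Hi, k/d/N/Lo, k/d/N/Hi, k/d/S/Lo, k/d/S/Hi, k/d/E/Lo, k/d/E/Hi, k/a/N/Lo, k/a/N/Hi, k/a/S/Lo, k/a/S/Hi, k/a/E/Lo, k/a/E/Hi. Columns: wA, wC, yA, yC.
{g/d/N/Lo} → row (5,3) (0,2) (3,2) (3,2)
{g/d/N/Hi} → row (5,3) (4,4) (3,2) (3,2)
{g/d/S/Lo} → row (5,3) (0,2) (8,7) (8,7)
{g/d/S/Hi} → row (5,3) (4,4) (8,7) (8,7)
{g/d/E/Lo} → row (5,3) (0,2) (3,7) (3,7)
{g/d/E/Hi} → row (5,3) (4,4) (3,7) (3,7)
{g/a/N/Lo, g/a/S/Lo, g/a/E/Lo} → row (5,3) (0,2) (5,4) (5,4)
{g/a/N/Hi, g/a/S/Hi, g/a/E/Hi} → row (5,3) (4,4) (5,4) (5,4)
{k/d/N/Lo, k/d/N/Hi} → row (2,2) (2,2) (3,2) (3,2)
{k/d/S/Lo, k/d/S/Hi} → row (2,2) (2,2) (8,7) (8,7)
{k/d/E/Lo, k/d/E/Hi} → row (2,2) (2,2) (3,7) (3,7)
{k/a/N/Lo, k/a/N/Hi, k/a/S/Lo, k/a/S/Hi, k/a/E/Lo, k/a/E/Hi} → row (2,2) (2,2) (5,4) (5,4)
That's 12 distinct rows out of 24 strategies.

12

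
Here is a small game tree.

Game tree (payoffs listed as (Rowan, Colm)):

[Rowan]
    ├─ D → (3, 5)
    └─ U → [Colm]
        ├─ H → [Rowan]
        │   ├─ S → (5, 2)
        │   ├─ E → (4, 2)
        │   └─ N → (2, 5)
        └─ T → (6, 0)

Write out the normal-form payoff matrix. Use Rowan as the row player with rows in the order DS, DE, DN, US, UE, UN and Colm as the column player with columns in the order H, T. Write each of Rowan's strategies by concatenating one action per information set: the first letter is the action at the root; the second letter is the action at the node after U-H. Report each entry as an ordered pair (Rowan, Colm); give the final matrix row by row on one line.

DS: (3,5) (3,5) | DE: (3,5) (3,5) | DN: (3,5) (3,5) | US: (5,2) (6,0) | UE: (4,2) (6,0) | UN: (2,5) (6,0)

Row DS: H→(3,5), T→(3,5)
Row DE: H→(3,5), T→(3,5)
Row DN: H→(3,5), T→(3,5)
Row US: H→(5,2), T→(6,0)
Row UE: H→(4,2), T→(6,0)
Row UN: H→(2,5), T→(6,0)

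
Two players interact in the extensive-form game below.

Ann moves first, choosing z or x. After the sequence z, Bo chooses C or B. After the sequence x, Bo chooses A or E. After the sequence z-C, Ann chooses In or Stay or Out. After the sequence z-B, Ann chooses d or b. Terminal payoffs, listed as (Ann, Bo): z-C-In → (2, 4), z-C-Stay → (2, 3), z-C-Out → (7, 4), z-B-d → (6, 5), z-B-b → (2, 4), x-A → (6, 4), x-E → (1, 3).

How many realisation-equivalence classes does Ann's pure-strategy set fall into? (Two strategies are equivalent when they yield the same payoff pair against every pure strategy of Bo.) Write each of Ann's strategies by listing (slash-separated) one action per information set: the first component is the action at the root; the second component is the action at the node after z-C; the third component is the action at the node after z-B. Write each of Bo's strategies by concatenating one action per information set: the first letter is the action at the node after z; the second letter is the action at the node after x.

7

Ann has 12 pure strategies: z/In/d, z/In/b, z/Stay/d, z/Stay/b, z/Out/d, z/Out/b, x/In/d, x/In/b, x/Stay/d, x/Stay/b, x/Out/d, x/Out/b. Columns: CA, CE, BA, BE.
{z/In/d} → row (2,4) (2,4) (6,5) (6,5)
{z/In/b} → row (2,4) (2,4) (2,4) (2,4)
{z/Stay/d} → row (2,3) (2,3) (6,5) (6,5)
{z/Stay/b} → row (2,3) (2,3) (2,4) (2,4)
{z/Out/d} → row (7,4) (7,4) (6,5) (6,5)
{z/Out/b} → row (7,4) (7,4) (2,4) (2,4)
{x/In/d, x/In/b, x/Stay/d, x/Stay/b, x/Out/d, x/Out/b} → row (6,4) (1,3) (6,4) (1,3)
That's 7 distinct rows out of 12 strategies.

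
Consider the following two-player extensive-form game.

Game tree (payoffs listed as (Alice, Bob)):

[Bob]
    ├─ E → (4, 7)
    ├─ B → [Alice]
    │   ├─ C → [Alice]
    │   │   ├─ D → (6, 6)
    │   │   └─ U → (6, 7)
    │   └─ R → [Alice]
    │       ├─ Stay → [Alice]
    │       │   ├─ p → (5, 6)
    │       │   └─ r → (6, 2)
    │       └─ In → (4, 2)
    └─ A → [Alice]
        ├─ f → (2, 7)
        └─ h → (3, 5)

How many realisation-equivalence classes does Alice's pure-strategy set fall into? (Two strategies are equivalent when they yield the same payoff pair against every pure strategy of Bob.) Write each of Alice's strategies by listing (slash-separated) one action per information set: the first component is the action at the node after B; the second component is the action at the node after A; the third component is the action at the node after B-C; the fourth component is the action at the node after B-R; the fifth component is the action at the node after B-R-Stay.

10

Alice has 32 pure strategies: C/f/D/Stay/p, C/f/D/Stay/r, C/f/D/In/p, C/f/D/In/r, C/f/U/Stay/p, C/f/U/Stay/r, C/f/U/In/p, C/f/U/In/r, C/h/D/Stay/p, C/h/D/Stay/r, C/h/D/In/p, C/h/D/In/r, C/h/U/Stay/p, C/h/U/Stay/r, C/h/U/In/p, C/h/U/In/r, R/f/D/Stay/p, R/f/D/Stay/r, R/f/D/In/p, R/f/D/In/r, R/f/U/Stay/p, R/f/U/Stay/r, R/f/U/In/p, R/f/U/In/r, R/h/D/Stay/p, R/h/D/Stay/r, R/h/D/In/p, R/h/D/In/r, R/h/U/Stay/p, R/h/U/Stay/r, R/h/U/In/p, R/h/U/In/r. Columns: E, B, A.
{C/f/D/Stay/p, C/f/D/Stay/r, C/f/D/In/p, C/f/D/In/r} → row (4,7) (6,6) (2,7)
{C/f/U/Stay/p, C/f/U/Stay/r, C/f/U/In/p, C/f/U/In/r} → row (4,7) (6,7) (2,7)
{C/h/D/Stay/p, C/h/D/Stay/r, C/h/D/In/p, C/h/D/In/r} → row (4,7) (6,6) (3,5)
{C/h/U/Stay/p, C/h/U/Stay/r, C/h/U/In/p, C/h/U/In/r} → row (4,7) (6,7) (3,5)
{R/f/D/Stay/p, R/f/U/Stay/p} → row (4,7) (5,6) (2,7)
{R/f/D/Stay/r, R/f/U/Stay/r} → row (4,7) (6,2) (2,7)
{R/f/D/In/p, R/f/D/In/r, R/f/U/In/p, R/f/U/In/r} → row (4,7) (4,2) (2,7)
{R/h/D/Stay/p, R/h/U/Stay/p} → row (4,7) (5,6) (3,5)
{R/h/D/Stay/r, R/h/U/Stay/r} → row (4,7) (6,2) (3,5)
{R/h/D/In/p, R/h/D/In/r, R/h/U/In/p, R/h/U/In/r} → row (4,7) (4,2) (3,5)
That's 10 distinct rows out of 32 strategies.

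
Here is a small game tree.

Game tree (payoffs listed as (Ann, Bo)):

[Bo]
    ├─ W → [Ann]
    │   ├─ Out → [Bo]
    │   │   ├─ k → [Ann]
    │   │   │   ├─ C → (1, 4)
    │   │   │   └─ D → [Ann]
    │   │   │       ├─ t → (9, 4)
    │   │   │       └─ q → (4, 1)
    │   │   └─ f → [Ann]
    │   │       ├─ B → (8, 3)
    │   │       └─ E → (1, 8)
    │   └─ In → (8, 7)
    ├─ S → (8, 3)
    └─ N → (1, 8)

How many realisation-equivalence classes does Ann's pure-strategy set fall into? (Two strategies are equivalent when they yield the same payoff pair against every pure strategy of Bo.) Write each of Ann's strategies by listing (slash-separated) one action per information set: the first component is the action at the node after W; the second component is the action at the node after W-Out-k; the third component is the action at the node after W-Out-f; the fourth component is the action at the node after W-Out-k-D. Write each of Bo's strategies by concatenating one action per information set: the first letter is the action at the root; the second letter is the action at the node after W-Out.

7

Ann has 16 pure strategies: Out/C/B/t, Out/C/B/q, Out/C/E/t, Out/C/E/q, Out/D/B/t, Out/D/B/q, Out/D/E/t, Out/D/E/q, In/C/B/t, In/C/B/q, In/C/E/t, In/C/E/q, In/D/B/t, In/D/B/q, In/D/E/t, In/D/E/q. Columns: Wk, Wf, Sk, Sf, Nk, Nf.
{Out/C/B/t, Out/C/B/q} → row (1,4) (8,3) (8,3) (8,3) (1,8) (1,8)
{Out/C/E/t, Out/C/E/q} → row (1,4) (1,8) (8,3) (8,3) (1,8) (1,8)
{Out/D/B/t} → row (9,4) (8,3) (8,3) (8,3) (1,8) (1,8)
{Out/D/B/q} → row (4,1) (8,3) (8,3) (8,3) (1,8) (1,8)
{Out/D/E/t} → row (9,4) (1,8) (8,3) (8,3) (1,8) (1,8)
{Out/D/E/q} → row (4,1) (1,8) (8,3) (8,3) (1,8) (1,8)
{In/C/B/t, In/C/B/q, In/C/E/t, In/C/E/q, In/D/B/t, In/D/B/q, In/D/E/t, In/D/E/q} → row (8,7) (8,7) (8,3) (8,3) (1,8) (1,8)
That's 7 distinct rows out of 16 strategies.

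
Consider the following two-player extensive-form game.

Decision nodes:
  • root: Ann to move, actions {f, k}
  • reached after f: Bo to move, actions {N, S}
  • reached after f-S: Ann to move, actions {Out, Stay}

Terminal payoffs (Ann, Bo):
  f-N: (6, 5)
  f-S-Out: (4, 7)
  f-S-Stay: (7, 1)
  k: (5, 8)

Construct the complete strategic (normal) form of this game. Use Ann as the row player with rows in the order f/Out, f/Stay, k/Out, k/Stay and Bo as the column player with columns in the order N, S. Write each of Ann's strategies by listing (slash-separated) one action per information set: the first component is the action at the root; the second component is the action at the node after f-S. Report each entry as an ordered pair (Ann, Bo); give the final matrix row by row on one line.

              N        S
 f/Out    (6,5)    (4,7)
f/Stay    (6,5)    (7,1)
 k/Out    (5,8)    (5,8)
k/Stay    (5,8)    (5,8)

f/Out: (6,5) (4,7) | f/Stay: (6,5) (7,1) | k/Out: (5,8) (5,8) | k/Stay: (5,8) (5,8)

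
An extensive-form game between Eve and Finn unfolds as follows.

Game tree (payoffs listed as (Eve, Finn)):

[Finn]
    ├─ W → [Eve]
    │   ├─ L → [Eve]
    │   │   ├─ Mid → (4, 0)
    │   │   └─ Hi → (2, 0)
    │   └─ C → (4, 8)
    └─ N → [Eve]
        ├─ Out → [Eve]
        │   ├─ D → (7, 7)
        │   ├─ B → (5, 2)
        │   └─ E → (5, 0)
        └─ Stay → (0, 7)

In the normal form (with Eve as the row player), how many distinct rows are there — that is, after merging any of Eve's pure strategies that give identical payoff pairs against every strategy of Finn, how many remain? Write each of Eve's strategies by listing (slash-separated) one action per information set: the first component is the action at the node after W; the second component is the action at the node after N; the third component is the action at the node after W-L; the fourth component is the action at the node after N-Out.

12

Eve has 24 pure strategies: L/Out/Mid/D, L/Out/Mid/B, L/Out/Mid/E, L/Out/Hi/D, L/Out/Hi/B, L/Out/Hi/E, L/Stay/Mid/D, L/Stay/Mid/B, L/Stay/Mid/E, L/Stay/Hi/D, L/Stay/Hi/B, L/Stay/Hi/E, C/Out/Mid/D, C/Out/Mid/B, C/Out/Mid/E, C/Out/Hi/D, C/Out/Hi/B, C/Out/Hi/E, C/Stay/Mid/D, C/Stay/Mid/B, C/Stay/Mid/E, C/Stay/Hi/D, C/Stay/Hi/B, C/Stay/Hi/E. Columns: W, N.
{L/Out/Mid/D} → row (4,0) (7,7)
{L/Out/Mid/B} → row (4,0) (5,2)
{L/Out/Mid/E} → row (4,0) (5,0)
{L/Out/Hi/D} → row (2,0) (7,7)
{L/Out/Hi/B} → row (2,0) (5,2)
{L/Out/Hi/E} → row (2,0) (5,0)
{L/Stay/Mid/D, L/Stay/Mid/B, L/Stay/Mid/E} → row (4,0) (0,7)
{L/Stay/Hi/D, L/Stay/Hi/B, L/Stay/Hi/E} → row (2,0) (0,7)
{C/Out/Mid/D, C/Out/Hi/D} → row (4,8) (7,7)
{C/Out/Mid/B, C/Out/Hi/B} → row (4,8) (5,2)
{C/Out/Mid/E, C/Out/Hi/E} → row (4,8) (5,0)
{C/Stay/Mid/D, C/Stay/Mid/B, C/Stay/Mid/E, C/Stay/Hi/D, C/Stay/Hi/B, C/Stay/Hi/E} → row (4,8) (0,7)
That's 12 distinct rows out of 24 strategies.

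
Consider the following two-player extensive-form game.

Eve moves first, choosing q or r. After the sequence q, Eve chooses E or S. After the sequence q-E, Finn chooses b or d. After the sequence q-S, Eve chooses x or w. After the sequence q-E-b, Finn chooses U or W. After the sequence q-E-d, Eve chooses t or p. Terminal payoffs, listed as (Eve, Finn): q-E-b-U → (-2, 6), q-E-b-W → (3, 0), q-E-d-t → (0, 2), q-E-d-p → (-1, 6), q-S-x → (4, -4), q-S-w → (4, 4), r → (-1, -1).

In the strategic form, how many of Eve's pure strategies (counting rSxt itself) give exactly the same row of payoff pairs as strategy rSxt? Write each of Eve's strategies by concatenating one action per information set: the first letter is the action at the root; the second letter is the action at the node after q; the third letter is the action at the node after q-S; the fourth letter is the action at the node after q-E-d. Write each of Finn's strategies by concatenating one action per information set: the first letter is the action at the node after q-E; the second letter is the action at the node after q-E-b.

8

Row for rSxt (columns bU, bW, dU, dW): (-1,-1) (-1,-1) (-1,-1) (-1,-1).
Under rSxt, Eve's choice at the node after q and at the node after q-S and at the node after q-E-d can never be reached regardless of what Finn does, so varying those choices leaves every outcome unchanged.
Holding the reachable choices fixed and varying the unreachable ones freely already gives 2 × 2 × 2 = 8 equivalent strategies.
No other strategy reproduces this row, so those 8 are the full class: rExt, rExp, rEwt, rEwp, rSxt, rSxp, rSwt, rSwp.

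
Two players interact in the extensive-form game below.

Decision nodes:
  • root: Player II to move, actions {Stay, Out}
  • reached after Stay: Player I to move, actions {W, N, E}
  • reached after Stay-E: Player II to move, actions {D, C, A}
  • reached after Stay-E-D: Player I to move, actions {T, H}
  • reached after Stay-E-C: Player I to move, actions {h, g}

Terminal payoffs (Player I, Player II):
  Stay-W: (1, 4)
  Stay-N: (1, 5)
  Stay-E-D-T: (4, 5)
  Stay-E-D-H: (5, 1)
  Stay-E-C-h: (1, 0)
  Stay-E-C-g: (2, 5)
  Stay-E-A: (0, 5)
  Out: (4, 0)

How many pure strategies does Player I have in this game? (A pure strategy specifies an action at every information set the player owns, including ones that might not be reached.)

Player I owns the node after Stay with actions {W, N, E} — three choices.
Player I owns the node after Stay-E-D with actions {T, H} — two choices.
Player I owns the node after Stay-E-C with actions {h, g} — two choices.
A pure strategy fixes one action at each information set independently, so the count is the product 3 × 2 × 2 = 12.
(For reference, Player II has 6 pure strategies, giving a 12×6 normal-form matrix.)

12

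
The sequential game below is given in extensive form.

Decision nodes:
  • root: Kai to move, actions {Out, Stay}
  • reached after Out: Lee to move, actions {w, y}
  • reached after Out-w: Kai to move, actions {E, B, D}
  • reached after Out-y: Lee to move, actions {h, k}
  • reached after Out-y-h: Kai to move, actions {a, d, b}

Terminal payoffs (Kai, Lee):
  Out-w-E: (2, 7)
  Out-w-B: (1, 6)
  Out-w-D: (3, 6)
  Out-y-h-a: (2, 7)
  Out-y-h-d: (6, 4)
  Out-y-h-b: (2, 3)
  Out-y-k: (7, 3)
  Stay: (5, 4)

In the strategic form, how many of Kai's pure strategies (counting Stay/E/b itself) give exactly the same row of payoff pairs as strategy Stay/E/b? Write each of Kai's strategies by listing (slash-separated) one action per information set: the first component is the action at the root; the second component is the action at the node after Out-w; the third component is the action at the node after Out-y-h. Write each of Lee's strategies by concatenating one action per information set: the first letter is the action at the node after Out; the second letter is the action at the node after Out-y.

9

Row for Stay/E/b (columns wh, wk, yh, yk): (5,4) (5,4) (5,4) (5,4).
Under Stay/E/b, Kai's choice at the node after Out-w and at the node after Out-y-h can never be reached regardless of what Lee does, so varying those choices leaves every outcome unchanged.
Holding the reachable choices fixed and varying the unreachable ones freely already gives 3 × 3 = 9 equivalent strategies.
No other strategy reproduces this row, so those 9 are the full class: Stay/E/a, Stay/E/d, Stay/E/b, Stay/B/a, Stay/B/d, Stay/B/b, Stay/D/a, Stay/D/d, Stay/D/b.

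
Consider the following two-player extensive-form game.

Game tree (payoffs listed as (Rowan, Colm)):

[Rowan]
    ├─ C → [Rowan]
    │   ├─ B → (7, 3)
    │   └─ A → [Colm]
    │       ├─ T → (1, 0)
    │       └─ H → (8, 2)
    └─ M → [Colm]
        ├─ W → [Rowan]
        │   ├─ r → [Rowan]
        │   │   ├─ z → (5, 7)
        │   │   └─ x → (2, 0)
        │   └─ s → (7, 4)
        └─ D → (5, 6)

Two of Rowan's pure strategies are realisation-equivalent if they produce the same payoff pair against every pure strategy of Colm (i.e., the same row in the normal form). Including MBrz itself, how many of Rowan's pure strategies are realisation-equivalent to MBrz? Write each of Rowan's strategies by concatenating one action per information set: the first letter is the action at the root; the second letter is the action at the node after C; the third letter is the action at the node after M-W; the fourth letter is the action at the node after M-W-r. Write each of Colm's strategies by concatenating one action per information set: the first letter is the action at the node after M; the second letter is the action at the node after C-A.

2

Row for MBrz (columns WT, WH, DT, DH): (5,7) (5,7) (5,6) (5,6).
Under MBrz, Rowan's choice at the node after C can never be reached regardless of what Colm does, so varying those choices leaves every outcome unchanged.
Holding the reachable choices fixed and varying the unreachable one freely already gives 2 equivalent strategies.
No other strategy reproduces this row, so those 2 are the full class: MBrz, MArz.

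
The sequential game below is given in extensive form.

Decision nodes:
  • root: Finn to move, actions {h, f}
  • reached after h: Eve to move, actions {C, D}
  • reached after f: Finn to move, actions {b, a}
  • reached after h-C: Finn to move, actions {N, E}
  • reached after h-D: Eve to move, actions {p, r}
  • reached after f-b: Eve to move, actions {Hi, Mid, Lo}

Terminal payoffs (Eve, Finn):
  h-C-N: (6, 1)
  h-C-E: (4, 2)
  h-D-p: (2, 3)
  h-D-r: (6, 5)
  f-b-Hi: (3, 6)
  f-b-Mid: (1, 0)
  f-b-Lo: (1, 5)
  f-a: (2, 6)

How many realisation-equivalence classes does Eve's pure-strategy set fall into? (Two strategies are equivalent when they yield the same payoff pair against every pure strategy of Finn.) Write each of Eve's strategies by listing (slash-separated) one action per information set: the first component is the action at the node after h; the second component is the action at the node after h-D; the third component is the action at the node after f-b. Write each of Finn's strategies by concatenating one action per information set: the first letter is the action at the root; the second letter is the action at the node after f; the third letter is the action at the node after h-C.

9

Eve has 12 pure strategies: C/p/Hi, C/p/Mid, C/p/Lo, C/r/Hi, C/r/Mid, C/r/Lo, D/p/Hi, D/p/Mid, D/p/Lo, D/r/Hi, D/r/Mid, D/r/Lo. Columns: hbN, hbE, haN, haE, fbN, fbE, faN, faE.
{C/p/Hi, C/r/Hi} → row (6,1) (4,2) (6,1) (4,2) (3,6) (3,6) (2,6) (2,6)
{C/p/Mid, C/r/Mid} → row (6,1) (4,2) (6,1) (4,2) (1,0) (1,0) (2,6) (2,6)
{C/p/Lo, C/r/Lo} → row (6,1) (4,2) (6,1) (4,2) (1,5) (1,5) (2,6) (2,6)
{D/p/Hi} → row (2,3) (2,3) (2,3) (2,3) (3,6) (3,6) (2,6) (2,6)
{D/p/Mid} → row (2,3) (2,3) (2,3) (2,3) (1,0) (1,0) (2,6) (2,6)
{D/p/Lo} → row (2,3) (2,3) (2,3) (2,3) (1,5) (1,5) (2,6) (2,6)
{D/r/Hi} → row (6,5) (6,5) (6,5) (6,5) (3,6) (3,6) (2,6) (2,6)
{D/r/Mid} → row (6,5) (6,5) (6,5) (6,5) (1,0) (1,0) (2,6) (2,6)
{D/r/Lo} → row (6,5) (6,5) (6,5) (6,5) (1,5) (1,5) (2,6) (2,6)
That's 9 distinct rows out of 12 strategies.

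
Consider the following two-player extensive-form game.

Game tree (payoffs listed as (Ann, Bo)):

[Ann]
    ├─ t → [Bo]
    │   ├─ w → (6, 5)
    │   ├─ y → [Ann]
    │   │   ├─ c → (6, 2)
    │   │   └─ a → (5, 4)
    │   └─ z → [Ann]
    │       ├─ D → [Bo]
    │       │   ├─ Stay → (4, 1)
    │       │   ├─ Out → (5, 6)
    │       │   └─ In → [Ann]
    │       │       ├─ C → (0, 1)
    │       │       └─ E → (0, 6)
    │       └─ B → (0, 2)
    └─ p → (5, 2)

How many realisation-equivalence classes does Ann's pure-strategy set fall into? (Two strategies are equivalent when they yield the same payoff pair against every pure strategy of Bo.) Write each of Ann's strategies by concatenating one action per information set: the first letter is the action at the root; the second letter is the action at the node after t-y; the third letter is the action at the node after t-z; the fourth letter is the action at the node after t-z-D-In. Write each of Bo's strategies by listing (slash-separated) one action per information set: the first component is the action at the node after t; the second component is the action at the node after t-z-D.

7

Ann has 16 pure strategies: tcDC, tcDE, tcBC, tcBE, taDC, taDE, taBC, taBE, pcDC, pcDE, pcBC, pcBE, paDC, paDE, paBC, paBE. Columns: w/Stay, w/Out, w/In, y/Stay, y/Out, y/In, z/Stay, z/Out, z/In.
{tcDC} → row (6,5) (6,5) (6,5) (6,2) (6,2) (6,2) (4,1) (5,6) (0,1)
{tcDE} → row (6,5) (6,5) (6,5) (6,2) (6,2) (6,2) (4,1) (5,6) (0,6)
{tcBC, tcBE} → row (6,5) (6,5) (6,5) (6,2) (6,2) (6,2) (0,2) (0,2) (0,2)
{taDC} → row (6,5) (6,5) (6,5) (5,4) (5,4) (5,4) (4,1) (5,6) (0,1)
{taDE} → row (6,5) (6,5) (6,5) (5,4) (5,4) (5,4) (4,1) (5,6) (0,6)
{taBC, taBE} → row (6,5) (6,5) (6,5) (5,4) (5,4) (5,4) (0,2) (0,2) (0,2)
{pcDC, pcDE, pcBC, pcBE, paDC, paDE, paBC, paBE} → row (5,2) (5,2) (5,2) (5,2) (5,2) (5,2) (5,2) (5,2) (5,2)
That's 7 distinct rows out of 16 strategies.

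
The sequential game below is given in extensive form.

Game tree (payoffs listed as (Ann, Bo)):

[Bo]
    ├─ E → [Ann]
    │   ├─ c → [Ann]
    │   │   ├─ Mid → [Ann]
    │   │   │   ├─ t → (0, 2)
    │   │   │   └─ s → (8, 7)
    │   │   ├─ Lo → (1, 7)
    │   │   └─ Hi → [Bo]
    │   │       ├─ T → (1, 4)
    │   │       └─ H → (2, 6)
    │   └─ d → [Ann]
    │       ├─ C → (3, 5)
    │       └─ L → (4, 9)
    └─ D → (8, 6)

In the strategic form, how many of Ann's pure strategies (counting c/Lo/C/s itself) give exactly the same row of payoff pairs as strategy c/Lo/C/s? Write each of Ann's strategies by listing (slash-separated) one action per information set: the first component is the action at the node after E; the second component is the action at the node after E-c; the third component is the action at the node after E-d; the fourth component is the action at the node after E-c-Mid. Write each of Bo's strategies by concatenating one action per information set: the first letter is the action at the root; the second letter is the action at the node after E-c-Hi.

Row for c/Lo/C/s (columns ET, EH, DT, DH): (1,7) (1,7) (8,6) (8,6).
Under c/Lo/C/s, Ann's choice at the node after E-d and at the node after E-c-Mid can never be reached regardless of what Bo does, so varying those choices leaves every outcome unchanged.
Holding the reachable choices fixed and varying the unreachable ones freely already gives 2 × 2 = 4 equivalent strategies.
No other strategy reproduces this row, so those 4 are the full class: c/Lo/C/t, c/Lo/C/s, c/Lo/L/t, c/Lo/L/s.

4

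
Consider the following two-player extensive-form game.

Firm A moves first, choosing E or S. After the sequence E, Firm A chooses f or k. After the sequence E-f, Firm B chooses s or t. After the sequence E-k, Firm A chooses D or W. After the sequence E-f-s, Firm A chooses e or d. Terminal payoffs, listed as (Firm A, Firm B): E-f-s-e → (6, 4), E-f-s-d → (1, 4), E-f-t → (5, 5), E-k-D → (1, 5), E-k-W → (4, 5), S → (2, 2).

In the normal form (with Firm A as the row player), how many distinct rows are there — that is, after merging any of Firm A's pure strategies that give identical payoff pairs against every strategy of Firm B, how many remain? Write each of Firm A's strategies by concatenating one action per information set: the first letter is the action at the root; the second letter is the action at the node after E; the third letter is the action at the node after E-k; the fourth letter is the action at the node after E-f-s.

5

Firm A has 16 pure strategies: EfDe, EfDd, EfWe, EfWd, EkDe, EkDd, EkWe, EkWd, SfDe, SfDd, SfWe, SfWd, SkDe, SkDd, SkWe, SkWd. Columns: s, t.
{EfDe, EfWe} → row (6,4) (5,5)
{EfDd, EfWd} → row (1,4) (5,5)
{EkDe, EkDd} → row (1,5) (1,5)
{EkWe, EkWd} → row (4,5) (4,5)
{SfDe, SfDd, SfWe, SfWd, SkDe, SkDd, SkWe, SkWd} → row (2,2) (2,2)
That's 5 distinct rows out of 16 strategies.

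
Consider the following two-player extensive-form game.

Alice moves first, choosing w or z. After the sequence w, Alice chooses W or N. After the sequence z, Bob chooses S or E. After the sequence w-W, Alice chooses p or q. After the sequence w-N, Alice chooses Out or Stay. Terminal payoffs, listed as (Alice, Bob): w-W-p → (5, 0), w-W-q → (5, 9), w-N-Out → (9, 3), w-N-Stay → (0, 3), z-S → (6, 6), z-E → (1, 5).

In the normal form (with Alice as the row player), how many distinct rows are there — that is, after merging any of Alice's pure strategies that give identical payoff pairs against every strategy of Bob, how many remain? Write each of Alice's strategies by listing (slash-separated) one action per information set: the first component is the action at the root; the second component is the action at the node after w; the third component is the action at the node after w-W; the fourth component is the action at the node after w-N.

Alice has 16 pure strategies: w/W/p/Out, w/W/p/Stay, w/W/q/Out, w/W/q/Stay, w/N/p/Out, w/N/p/Stay, w/N/q/Out, w/N/q/Stay, z/W/p/Out, z/W/p/Stay, z/W/q/Out, z/W/q/Stay, z/N/p/Out, z/N/p/Stay, z/N/q/Out, z/N/q/Stay. Columns: S, E.
{w/W/p/Out, w/W/p/Stay} → row (5,0) (5,0)
{w/W/q/Out, w/W/q/Stay} → row (5,9) (5,9)
{w/N/p/Out, w/N/q/Out} → row (9,3) (9,3)
{w/N/p/Stay, w/N/q/Stay} → row (0,3) (0,3)
{z/W/p/Out, z/W/p/Stay, z/W/q/Out, z/W/q/Stay, z/N/p/Out, z/N/p/Stay, z/N/q/Out, z/N/q/Stay} → row (6,6) (1,5)
That's 5 distinct rows out of 16 strategies.

5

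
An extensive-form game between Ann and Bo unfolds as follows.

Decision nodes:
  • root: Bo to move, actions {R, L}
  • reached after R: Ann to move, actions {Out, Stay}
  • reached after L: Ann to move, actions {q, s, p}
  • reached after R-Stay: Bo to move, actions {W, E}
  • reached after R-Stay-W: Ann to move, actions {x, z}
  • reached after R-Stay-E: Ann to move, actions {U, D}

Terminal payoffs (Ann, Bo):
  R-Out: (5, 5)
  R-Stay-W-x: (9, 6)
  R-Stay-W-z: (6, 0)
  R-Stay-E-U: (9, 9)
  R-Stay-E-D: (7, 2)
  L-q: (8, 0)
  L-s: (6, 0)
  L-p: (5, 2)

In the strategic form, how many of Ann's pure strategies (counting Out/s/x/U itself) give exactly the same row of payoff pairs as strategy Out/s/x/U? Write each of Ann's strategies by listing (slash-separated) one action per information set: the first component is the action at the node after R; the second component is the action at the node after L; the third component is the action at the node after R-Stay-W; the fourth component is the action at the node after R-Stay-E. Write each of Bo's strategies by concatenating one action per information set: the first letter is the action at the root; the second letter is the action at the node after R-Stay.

Row for Out/s/x/U (columns RW, RE, LW, LE): (5,5) (5,5) (6,0) (6,0).
Under Out/s/x/U, Ann's choice at the node after R-Stay-W and at the node after R-Stay-E can never be reached regardless of what Bo does, so varying those choices leaves every outcome unchanged.
Holding the reachable choices fixed and varying the unreachable ones freely already gives 2 × 2 = 4 equivalent strategies.
No other strategy reproduces this row, so those 4 are the full class: Out/s/x/U, Out/s/x/D, Out/s/z/U, Out/s/z/D.

4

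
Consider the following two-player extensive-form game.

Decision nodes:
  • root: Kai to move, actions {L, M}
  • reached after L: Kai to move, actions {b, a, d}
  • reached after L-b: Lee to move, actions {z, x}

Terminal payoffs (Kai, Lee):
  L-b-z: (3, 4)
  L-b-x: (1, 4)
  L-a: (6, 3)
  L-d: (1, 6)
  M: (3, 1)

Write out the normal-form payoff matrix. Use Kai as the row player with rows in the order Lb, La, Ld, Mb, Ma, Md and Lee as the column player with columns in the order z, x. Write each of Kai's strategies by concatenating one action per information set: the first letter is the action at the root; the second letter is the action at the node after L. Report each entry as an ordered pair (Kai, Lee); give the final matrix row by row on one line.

Lb: (3,4) (1,4) | La: (6,3) (6,3) | Ld: (1,6) (1,6) | Mb: (3,1) (3,1) | Ma: (3,1) (3,1) | Md: (3,1) (3,1)

Row Lb: z→(3,4), x→(1,4)
Row La: z→(6,3), x→(6,3)
Row Ld: z→(1,6), x→(1,6)
Row Mb: z→(3,1), x→(3,1)
Row Ma: z→(3,1), x→(3,1)
Row Md: z→(3,1), x→(3,1)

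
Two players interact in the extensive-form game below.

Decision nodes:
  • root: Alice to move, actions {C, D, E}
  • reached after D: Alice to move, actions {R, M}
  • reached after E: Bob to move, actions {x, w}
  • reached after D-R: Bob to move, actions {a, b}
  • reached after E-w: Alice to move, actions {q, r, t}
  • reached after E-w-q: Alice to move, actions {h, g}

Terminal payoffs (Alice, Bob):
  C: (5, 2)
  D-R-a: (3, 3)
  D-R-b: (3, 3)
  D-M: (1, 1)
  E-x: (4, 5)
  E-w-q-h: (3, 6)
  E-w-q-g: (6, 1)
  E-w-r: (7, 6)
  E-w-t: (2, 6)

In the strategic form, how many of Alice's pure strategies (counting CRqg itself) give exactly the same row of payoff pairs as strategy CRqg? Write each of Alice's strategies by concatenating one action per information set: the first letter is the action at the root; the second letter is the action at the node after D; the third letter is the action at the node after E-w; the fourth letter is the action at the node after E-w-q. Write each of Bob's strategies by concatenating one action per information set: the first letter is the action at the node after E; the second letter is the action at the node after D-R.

12

Row for CRqg (columns xa, xb, wa, wb): (5,2) (5,2) (5,2) (5,2).
Under CRqg, Alice's choice at the node after D and at the node after E-w and at the node after E-w-q can never be reached regardless of what Bob does, so varying those choices leaves every outcome unchanged.
Holding the reachable choices fixed and varying the unreachable ones freely already gives 2 × 3 × 2 = 12 equivalent strategies.
No other strategy reproduces this row, so those 12 are the full class: CRqh, CRqg, CRrh, CRrg, CRth, CRtg, CMqh, CMqg, CMrh, CMrg, CMth, CMtg.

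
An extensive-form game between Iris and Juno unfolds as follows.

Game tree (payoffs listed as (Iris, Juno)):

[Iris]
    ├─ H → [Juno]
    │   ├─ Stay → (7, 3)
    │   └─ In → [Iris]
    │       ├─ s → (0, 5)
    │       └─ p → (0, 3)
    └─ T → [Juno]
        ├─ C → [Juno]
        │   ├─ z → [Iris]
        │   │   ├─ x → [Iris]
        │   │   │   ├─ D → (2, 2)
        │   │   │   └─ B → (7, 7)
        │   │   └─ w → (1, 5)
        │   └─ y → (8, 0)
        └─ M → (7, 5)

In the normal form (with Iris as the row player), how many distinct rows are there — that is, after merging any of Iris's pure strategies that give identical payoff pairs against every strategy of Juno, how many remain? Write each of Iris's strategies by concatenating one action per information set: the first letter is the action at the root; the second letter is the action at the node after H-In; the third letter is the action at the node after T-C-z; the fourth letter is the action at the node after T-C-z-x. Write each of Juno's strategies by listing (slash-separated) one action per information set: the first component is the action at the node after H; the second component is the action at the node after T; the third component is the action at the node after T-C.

5

Iris has 16 pure strategies: HsxD, HsxB, HswD, HswB, HpxD, HpxB, HpwD, HpwB, TsxD, TsxB, TswD, TswB, TpxD, TpxB, TpwD, TpwB. Columns: Stay/C/z, Stay/C/y, Stay/M/z, Stay/M/y, In/C/z, In/C/y, In/M/z, In/M/y.
{HsxD, HsxB, HswD, HswB} → row (7,3) (7,3) (7,3) (7,3) (0,5) (0,5) (0,5) (0,5)
{HpxD, HpxB, HpwD, HpwB} → row (7,3) (7,3) (7,3) (7,3) (0,3) (0,3) (0,3) (0,3)
{TsxD, TpxD} → row (2,2) (8,0) (7,5) (7,5) (2,2) (8,0) (7,5) (7,5)
{TsxB, TpxB} → row (7,7) (8,0) (7,5) (7,5) (7,7) (8,0) (7,5) (7,5)
{TswD, TswB, TpwD, TpwB} → row (1,5) (8,0) (7,5) (7,5) (1,5) (8,0) (7,5) (7,5)
That's 5 distinct rows out of 16 strategies.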